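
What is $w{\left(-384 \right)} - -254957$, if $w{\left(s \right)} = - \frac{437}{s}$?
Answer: $\frac{97903925}{384} \approx 2.5496 \cdot 10^{5}$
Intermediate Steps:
$w{\left(-384 \right)} - -254957 = - \frac{437}{-384} - -254957 = \left(-437\right) \left(- \frac{1}{384}\right) + 254957 = \frac{437}{384} + 254957 = \frac{97903925}{384}$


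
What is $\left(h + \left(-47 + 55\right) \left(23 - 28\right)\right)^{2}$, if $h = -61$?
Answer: $10201$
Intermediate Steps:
$\left(h + \left(-47 + 55\right) \left(23 - 28\right)\right)^{2} = \left(-61 + \left(-47 + 55\right) \left(23 - 28\right)\right)^{2} = \left(-61 + 8 \left(-5\right)\right)^{2} = \left(-61 - 40\right)^{2} = \left(-101\right)^{2} = 10201$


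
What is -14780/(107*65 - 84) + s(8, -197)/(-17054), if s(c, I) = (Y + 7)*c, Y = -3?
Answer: -126138996/58589017 ≈ -2.1529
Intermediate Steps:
s(c, I) = 4*c (s(c, I) = (-3 + 7)*c = 4*c)
-14780/(107*65 - 84) + s(8, -197)/(-17054) = -14780/(107*65 - 84) + (4*8)/(-17054) = -14780/(6955 - 84) + 32*(-1/17054) = -14780/6871 - 16/8527 = -126138996/58589017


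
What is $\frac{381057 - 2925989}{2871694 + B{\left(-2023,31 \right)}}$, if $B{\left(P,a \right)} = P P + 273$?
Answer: $- \frac{636233}{1741124} \approx -0.36542$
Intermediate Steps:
$B{\left(P,a \right)} = 273 + P^{2}$ ($B{\left(P,a \right)} = P^{2} + 273 = 273 + P^{2}$)
$\frac{381057 - 2925989}{2871694 + B{\left(-2023,31 \right)}} = \frac{381057 - 2925989}{2871694 + \left(273 + \left(-2023\right)^{2}\right)} = - \frac{2544932}{2871694 + \left(273 + 4092529\right)} = - \frac{2544932}{2871694 + 4092802} = - \frac{2544932}{6964496} = \left(-2544932\right) \frac{1}{6964496} = - \frac{636233}{1741124}$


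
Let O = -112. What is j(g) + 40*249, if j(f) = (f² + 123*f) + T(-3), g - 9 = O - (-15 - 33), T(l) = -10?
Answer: 6210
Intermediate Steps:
g = -55 (g = 9 + (-112 - (-15 - 33)) = 9 + (-112 - 1*(-48)) = 9 + (-112 + 48) = 9 - 64 = -55)
j(f) = -10 + f² + 123*f (j(f) = (f² + 123*f) - 10 = -10 + f² + 123*f)
j(g) + 40*249 = (-10 + (-55)² + 123*(-55)) + 40*249 = (-10 + 3025 - 6765) + 9960 = -3750 + 9960 = 6210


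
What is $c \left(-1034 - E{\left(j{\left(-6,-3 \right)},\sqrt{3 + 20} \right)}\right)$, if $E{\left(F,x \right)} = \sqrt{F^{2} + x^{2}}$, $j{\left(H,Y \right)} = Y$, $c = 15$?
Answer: $-15510 - 60 \sqrt{2} \approx -15595.0$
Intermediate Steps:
$c \left(-1034 - E{\left(j{\left(-6,-3 \right)},\sqrt{3 + 20} \right)}\right) = 15 \left(-1034 - \sqrt{\left(-3\right)^{2} + \left(\sqrt{3 + 20}\right)^{2}}\right) = 15 \left(-1034 - \sqrt{9 + \left(\sqrt{23}\right)^{2}}\right) = 15 \left(-1034 - \sqrt{9 + 23}\right) = 15 \left(-1034 - \sqrt{32}\right) = 15 \left(-1034 - 4 \sqrt{2}\right) = -15510 - 60 \sqrt{2}$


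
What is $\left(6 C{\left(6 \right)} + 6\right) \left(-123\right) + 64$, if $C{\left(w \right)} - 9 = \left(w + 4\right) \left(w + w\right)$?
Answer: $-95876$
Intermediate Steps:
$C{\left(w \right)} = 9 + 2 w \left(4 + w\right)$ ($C{\left(w \right)} = 9 + \left(w + 4\right) \left(w + w\right) = 9 + \left(4 + w\right) 2 w = 9 + 2 w \left(4 + w\right)$)
$\left(6 C{\left(6 \right)} + 6\right) \left(-123\right) + 64 = \left(6 \left(9 + 2 \cdot 6^{2} + 8 \cdot 6\right) + 6\right) \left(-123\right) + 64 = \left(6 \left(9 + 2 \cdot 36 + 48\right) + 6\right) \left(-123\right) + 64 = \left(6 \left(9 + 72 + 48\right) + 6\right) \left(-123\right) + 64 = \left(6 \cdot 129 + 6\right) \left(-123\right) + 64 = \left(774 + 6\right) \left(-123\right) + 64 = 780 \left(-123\right) + 64 = -95940 + 64 = -95876$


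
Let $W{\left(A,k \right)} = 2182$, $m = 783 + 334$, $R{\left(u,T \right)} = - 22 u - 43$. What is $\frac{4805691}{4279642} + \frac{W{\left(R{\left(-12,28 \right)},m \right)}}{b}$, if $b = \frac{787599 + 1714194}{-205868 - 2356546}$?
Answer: $- \frac{7972085786755151}{3568926132702} \approx -2233.8$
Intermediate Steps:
$R{\left(u,T \right)} = -43 - 22 u$
$m = 1117$
$b = - \frac{833931}{854138}$ ($b = \frac{2501793}{-2562414} = 2501793 \left(- \frac{1}{2562414}\right) = - \frac{833931}{854138} \approx -0.97634$)
$\frac{4805691}{4279642} + \frac{W{\left(R{\left(-12,28 \right)},m \right)}}{b} = \frac{4805691}{4279642} + \frac{2182}{- \frac{833931}{854138}} = 4805691 \cdot \frac{1}{4279642} + 2182 \left(- \frac{854138}{833931}\right) = \frac{4805691}{4279642} - \frac{1863729116}{833931} = - \frac{7972085786755151}{3568926132702}$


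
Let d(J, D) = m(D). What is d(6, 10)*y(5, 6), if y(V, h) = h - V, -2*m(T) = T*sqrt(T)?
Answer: -5*sqrt(10) ≈ -15.811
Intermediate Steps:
m(T) = -T**(3/2)/2 (m(T) = -T*sqrt(T)/2 = -T**(3/2)/2)
d(J, D) = -D**(3/2)/2
d(6, 10)*y(5, 6) = (-5*sqrt(10))*(6 - 1*5) = (-5*sqrt(10))*(6 - 5) = -5*sqrt(10)*1 = -5*sqrt(10)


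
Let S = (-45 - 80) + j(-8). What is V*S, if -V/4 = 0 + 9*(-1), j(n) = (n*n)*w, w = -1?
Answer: -6804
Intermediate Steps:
j(n) = -n**2 (j(n) = (n*n)*(-1) = n**2*(-1) = -n**2)
V = 36 (V = -4*(0 + 9*(-1)) = -4*(0 - 9) = -4*(-9) = 36)
S = -189 (S = (-45 - 80) - 1*(-8)**2 = -125 - 1*64 = -125 - 64 = -189)
V*S = 36*(-189) = -6804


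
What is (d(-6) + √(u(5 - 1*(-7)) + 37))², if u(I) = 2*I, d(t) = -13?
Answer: (13 - √61)² ≈ 26.934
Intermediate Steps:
(d(-6) + √(u(5 - 1*(-7)) + 37))² = (-13 + √(2*(5 - 1*(-7)) + 37))² = (-13 + √(2*(5 + 7) + 37))² = (-13 + √(2*12 + 37))² = (-13 + √(24 + 37))² = (-13 + √61)²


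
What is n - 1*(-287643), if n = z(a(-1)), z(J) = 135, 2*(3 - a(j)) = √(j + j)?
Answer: 287778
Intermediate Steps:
a(j) = 3 - √2*√j/2 (a(j) = 3 - √(j + j)/2 = 3 - √2*√j/2)
n = 135
n - 1*(-287643) = 135 - 1*(-287643) = 135 + 287643 = 287778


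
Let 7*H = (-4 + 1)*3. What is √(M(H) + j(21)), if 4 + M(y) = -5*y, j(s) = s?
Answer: 2*√287/7 ≈ 4.8403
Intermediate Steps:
H = -9/7 (H = ((-4 + 1)*3)/7 = (-3*3)/7 = (⅐)*(-9) = -9/7 ≈ -1.2857)
M(y) = -4 - 5*y
√(M(H) + j(21)) = √((-4 - 5*(-9/7)) + 21) = √((-4 + 45/7) + 21) = √(17/7 + 21) = √(164/7) = 2*√287/7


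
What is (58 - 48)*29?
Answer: 290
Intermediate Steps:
(58 - 48)*29 = 10*29 = 290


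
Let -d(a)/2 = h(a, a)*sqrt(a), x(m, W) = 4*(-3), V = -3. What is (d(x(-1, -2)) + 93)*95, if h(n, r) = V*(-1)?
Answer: 8835 - 1140*I*sqrt(3) ≈ 8835.0 - 1974.5*I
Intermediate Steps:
x(m, W) = -12
h(n, r) = 3 (h(n, r) = -3*(-1) = 3)
d(a) = -6*sqrt(a)
(d(x(-1, -2)) + 93)*95 = (-12*I*sqrt(3) + 93)*95 = (93 - 12*I*sqrt(3))*95 = 8835 - 1140*I*sqrt(3)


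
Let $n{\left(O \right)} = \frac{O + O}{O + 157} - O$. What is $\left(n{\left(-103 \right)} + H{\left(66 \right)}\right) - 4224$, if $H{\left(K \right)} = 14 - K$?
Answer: $- \frac{112774}{27} \approx -4176.8$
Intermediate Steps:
$n{\left(O \right)} = - O + \frac{2 O}{157 + O}$ ($n{\left(O \right)} = \frac{2 O}{157 + O} - O = - O + \frac{2 O}{157 + O}$)
$\left(n{\left(-103 \right)} + H{\left(66 \right)}\right) - 4224 = \left(\left(-1\right) \left(-103\right) \frac{1}{157 - 103} \left(155 - 103\right) + \left(14 - 66\right)\right) - 4224 = \left(\left(-1\right) \left(-103\right) \frac{1}{54} \cdot 52 + \left(14 - 66\right)\right) - 4224 = \left(\left(-1\right) \left(-103\right) \frac{1}{54} \cdot 52 - 52\right) - 4224 = \left(\frac{2678}{27} - 52\right) - 4224 = \frac{1274}{27} - 4224 = - \frac{112774}{27}$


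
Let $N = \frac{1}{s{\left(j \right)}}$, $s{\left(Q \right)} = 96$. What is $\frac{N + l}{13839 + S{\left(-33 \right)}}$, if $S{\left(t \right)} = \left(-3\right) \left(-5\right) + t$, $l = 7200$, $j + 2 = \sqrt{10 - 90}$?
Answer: $\frac{691201}{1326816} \approx 0.52095$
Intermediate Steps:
$j = -2 + 4 i \sqrt{5}$ ($j = -2 + \sqrt{10 - 90} = -2 + \sqrt{-80} = -2 + 4 i \sqrt{5} \approx -2.0 + 8.9443 i$)
$N = \frac{1}{96} \approx 0.010417$
$S{\left(t \right)} = 15 + t$
$\frac{N + l}{13839 + S{\left(-33 \right)}} = \frac{\frac{1}{96} + 7200}{13839 + \left(15 - 33\right)} = \frac{691201}{96 \left(13839 - 18\right)} = \frac{691201}{96 \cdot 13821} = \frac{691201}{96} \cdot \frac{1}{13821} = \frac{691201}{1326816}$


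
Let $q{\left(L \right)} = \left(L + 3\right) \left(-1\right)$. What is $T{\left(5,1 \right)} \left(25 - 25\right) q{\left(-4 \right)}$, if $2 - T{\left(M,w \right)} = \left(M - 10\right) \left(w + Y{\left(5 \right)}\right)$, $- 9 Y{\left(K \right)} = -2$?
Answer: $0$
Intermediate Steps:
$Y{\left(K \right)} = \frac{2}{9}$ ($Y{\left(K \right)} = \left(- \frac{1}{9}\right) \left(-2\right) = \frac{2}{9}$)
$q{\left(L \right)} = -3 - L$ ($q{\left(L \right)} = \left(3 + L\right) \left(-1\right) = -3 - L$)
$T{\left(M,w \right)} = 2 - \left(-10 + M\right) \left(\frac{2}{9} + w\right)$ ($T{\left(M,w \right)} = 2 - \left(M - 10\right) \left(w + \frac{2}{9}\right) = 2 - \left(-10 + M\right) \left(\frac{2}{9} + w\right)$)
$T{\left(5,1 \right)} \left(25 - 25\right) q{\left(-4 \right)} = \left(\frac{38}{9} + 10 \cdot 1 - \frac{10}{9} - 5 \cdot 1\right) \left(25 - 25\right) \left(-3 - -4\right) = \left(\frac{38}{9} + 10 - \frac{10}{9} - 5\right) 0 \left(-3 + 4\right) = \frac{73}{9} \cdot 0 \cdot 1 = 0 \cdot 1 = 0$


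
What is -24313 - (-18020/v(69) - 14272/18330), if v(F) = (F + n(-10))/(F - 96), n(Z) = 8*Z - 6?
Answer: 39480791/9165 ≈ 4307.8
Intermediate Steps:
n(Z) = -6 + 8*Z
v(F) = (-86 + F)/(-96 + F) (v(F) = (F + (-6 + 8*(-10)))/(F - 96) = (F + (-6 - 80))/(-96 + F) = (F - 86)/(-96 + F) = (-86 + F)/(-96 + F))
-24313 - (-18020/v(69) - 14272/18330) = -24313 - (-18020*(-96 + 69)/(-86 + 69) - 14272/18330) = -24313 - (-18020/(-17/(-27)) - 14272*1/18330) = -24313 - (-18020/((-1/27*(-17))) - 7136/9165) = -24313 - (-18020/17/27 - 7136/9165) = -24313 - (-18020*27/17 - 7136/9165) = -24313 - (-28620 - 7136/9165) = -24313 - 1*(-262309436/9165) = -24313 + 262309436/9165 = 39480791/9165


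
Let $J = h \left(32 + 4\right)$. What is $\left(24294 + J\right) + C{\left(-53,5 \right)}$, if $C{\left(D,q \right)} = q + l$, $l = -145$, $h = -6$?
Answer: $23938$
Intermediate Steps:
$C{\left(D,q \right)} = -145 + q$ ($C{\left(D,q \right)} = q - 145 = -145 + q$)
$J = -216$ ($J = - 6 \left(32 + 4\right) = \left(-6\right) 36 = -216$)
$\left(24294 + J\right) + C{\left(-53,5 \right)} = \left(24294 - 216\right) + \left(-145 + 5\right) = 24078 - 140 = 23938$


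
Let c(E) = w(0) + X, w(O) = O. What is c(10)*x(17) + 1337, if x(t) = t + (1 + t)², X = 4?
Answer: 2701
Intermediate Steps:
c(E) = 4 (c(E) = 0 + 4 = 4)
c(10)*x(17) + 1337 = 4*(17 + (1 + 17)²) + 1337 = 4*(17 + 18²) + 1337 = 4*(17 + 324) + 1337 = 4*341 + 1337 = 1364 + 1337 = 2701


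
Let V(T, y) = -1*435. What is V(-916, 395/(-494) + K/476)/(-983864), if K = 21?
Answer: 435/983864 ≈ 0.00044213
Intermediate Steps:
V(T, y) = -435
V(-916, 395/(-494) + K/476)/(-983864) = -435/(-983864) = -435*(-1/983864) = 435/983864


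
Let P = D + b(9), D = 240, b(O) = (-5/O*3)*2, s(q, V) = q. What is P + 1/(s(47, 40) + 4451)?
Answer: 3193583/13494 ≈ 236.67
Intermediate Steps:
b(O) = -30/O (b(O) = -15/O*2 = -30/O)
P = 710/3 (P = 240 - 30/9 = 240 - 30*⅑ = 240 - 10/3 = 710/3 ≈ 236.67)
P + 1/(s(47, 40) + 4451) = 710/3 + 1/(47 + 4451) = 710/3 + 1/4498 = 3193583/13494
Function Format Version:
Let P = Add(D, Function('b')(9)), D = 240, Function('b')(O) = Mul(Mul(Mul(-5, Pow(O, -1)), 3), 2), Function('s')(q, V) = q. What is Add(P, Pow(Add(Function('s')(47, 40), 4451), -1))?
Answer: Rational(3193583, 13494) ≈ 236.67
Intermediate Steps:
Function('b')(O) = Mul(-30, Pow(O, -1)) (Function('b')(O) = Mul(Mul(-15, Pow(O, -1)), 2) = Mul(-30, Pow(O, -1)))
P = Rational(710, 3) (P = Add(240, Mul(-30, Pow(9, -1))) = Add(240, Mul(-30, Rational(1, 9))) = Add(240, Rational(-10, 3)) = Rational(710, 3) ≈ 236.67)
Add(P, Pow(Add(Function('s')(47, 40), 4451), -1)) = Add(Rational(710, 3), Pow(Add(47, 4451), -1)) = Add(Rational(710, 3), Pow(4498, -1)) = Add(Rational(710, 3), Rational(1, 4498)) = Rational(3193583, 13494)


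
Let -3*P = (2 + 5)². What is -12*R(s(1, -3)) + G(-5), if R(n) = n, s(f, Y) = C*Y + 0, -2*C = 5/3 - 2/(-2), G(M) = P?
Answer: -193/3 ≈ -64.333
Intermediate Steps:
P = -49/3 (P = -(2 + 5)²/3 = -⅓*7² = -⅓*49 = -49/3 ≈ -16.333)
G(M) = -49/3
C = -4/3 (C = -(5/3 - 2/(-2))/2 = -(5*(⅓) - 2*(-½))/2 = -(5/3 + 1)/2 = -½*8/3 = -4/3 ≈ -1.3333)
s(f, Y) = -4*Y/3 (s(f, Y) = -4*Y/3 + 0 = -4*Y/3)
-12*R(s(1, -3)) + G(-5) = -(-16)*(-3) - 49/3 = -12*4 - 49/3 = -48 - 49/3 = -193/3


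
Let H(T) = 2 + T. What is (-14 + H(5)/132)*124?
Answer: -57071/33 ≈ -1729.4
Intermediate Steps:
(-14 + H(5)/132)*124 = (-14 + (2 + 5)/132)*124 = (-14 + 7*(1/132))*124 = (-14 + 7/132)*124 = -1841/132*124 = -57071/33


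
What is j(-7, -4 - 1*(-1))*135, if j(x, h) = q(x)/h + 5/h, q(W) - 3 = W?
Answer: -45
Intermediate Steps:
q(W) = 3 + W
j(x, h) = 5/h + (3 + x)/h (j(x, h) = (3 + x)/h + 5/h = 5/h + (3 + x)/h)
j(-7, -4 - 1*(-1))*135 = ((8 - 7)/(-4 - 1*(-1)))*135 = (1/(-4 + 1))*135 = (1/(-3))*135 = -⅓*1*135 = -⅓*135 = -45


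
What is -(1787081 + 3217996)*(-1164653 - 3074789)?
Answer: 21218733647034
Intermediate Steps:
-(1787081 + 3217996)*(-1164653 - 3074789) = -5005077*(-4239442) = -1*(-21218733647034) = 21218733647034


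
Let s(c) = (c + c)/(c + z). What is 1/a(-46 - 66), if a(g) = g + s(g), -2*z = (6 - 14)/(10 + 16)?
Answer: -727/79968 ≈ -0.0090911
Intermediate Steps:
z = 2/13 (z = -(6 - 14)/(2*(10 + 16)) = -(-4)/26 = -½*(-4/13) = 2/13 ≈ 0.15385)
s(c) = 2*c/(2/13 + c) (s(c) = (c + c)/(c + 2/13) = (2*c)/(2/13 + c) = 2*c/(2/13 + c))
a(g) = g + 26*g/(2 + 13*g)
1/a(-46 - 66) = 1/((-46 - 66)*(28 + 13*(-46 - 66))/(2 + 13*(-46 - 66))) = 1/(-112*(28 + 13*(-112))/(2 + 13*(-112))) = 1/(-112*(28 - 1456)/(2 - 1456)) = 1/(-112*(-1428)/(-1454)) = 1/(-112*(-1/1454)*(-1428)) = 1/(-79968/727) = -727/79968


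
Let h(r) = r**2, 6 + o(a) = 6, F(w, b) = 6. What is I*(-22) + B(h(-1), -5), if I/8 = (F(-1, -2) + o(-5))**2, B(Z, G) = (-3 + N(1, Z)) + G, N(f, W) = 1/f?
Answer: -6343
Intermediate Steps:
o(a) = 0 (o(a) = -6 + 6 = 0)
B(Z, G) = -2 + G (B(Z, G) = (-3 + 1/1) + G = (-3 + 1) + G = -2 + G)
I = 288 (I = 8*(6 + 0)**2 = 8*6**2 = 8*36 = 288)
I*(-22) + B(h(-1), -5) = 288*(-22) + (-2 - 5) = -6336 - 7 = -6343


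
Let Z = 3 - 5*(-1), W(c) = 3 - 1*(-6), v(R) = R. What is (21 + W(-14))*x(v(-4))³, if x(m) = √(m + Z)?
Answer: 240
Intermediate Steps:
W(c) = 9 (W(c) = 3 + 6 = 9)
Z = 8 (Z = 3 + 5 = 8)
x(m) = √(8 + m) (x(m) = √(m + 8) = √(8 + m))
(21 + W(-14))*x(v(-4))³ = (21 + 9)*(√(8 - 4))³ = 30*(√4)³ = 30*2³ = 30*8 = 240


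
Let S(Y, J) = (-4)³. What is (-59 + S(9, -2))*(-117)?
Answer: 14391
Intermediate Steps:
S(Y, J) = -64
(-59 + S(9, -2))*(-117) = (-59 - 64)*(-117) = -123*(-117) = 14391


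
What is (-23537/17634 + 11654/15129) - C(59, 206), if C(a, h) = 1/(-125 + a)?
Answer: -268661146/489105441 ≈ -0.54929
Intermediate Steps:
(-23537/17634 + 11654/15129) - C(59, 206) = (-23537/17634 + 11654/15129) - 1/(-125 + 59) = (-23537*1/17634 + 11654*(1/15129)) - 1/(-66) = (-23537/17634 + 11654/15129) - 1*(-1/66) = -50194879/88928262 + 1/66 = -268661146/489105441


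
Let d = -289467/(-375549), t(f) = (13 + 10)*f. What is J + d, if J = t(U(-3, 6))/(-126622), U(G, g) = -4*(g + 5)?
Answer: 6172157677/7925460913 ≈ 0.77878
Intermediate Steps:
U(G, g) = -20 - 4*g (U(G, g) = -4*(5 + g) = -20 - 4*g)
t(f) = 23*f
J = 506/63311 (J = (23*(-20 - 4*6))/(-126622) = (23*(-20 - 24))*(-1/126622) = (23*(-44))*(-1/126622) = -1012*(-1/126622) = 506/63311 ≈ 0.0079923)
d = 96489/125183 (d = -289467*(-1/375549) = 96489/125183 ≈ 0.77078)
J + d = 506/63311 + 96489/125183 = 6172157677/7925460913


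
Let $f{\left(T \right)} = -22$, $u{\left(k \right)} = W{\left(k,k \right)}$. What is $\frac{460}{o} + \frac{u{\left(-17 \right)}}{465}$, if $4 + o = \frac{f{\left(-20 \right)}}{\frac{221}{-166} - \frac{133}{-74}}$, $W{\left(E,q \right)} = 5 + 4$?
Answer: $- \frac{50905221}{5679665} \approx -8.9627$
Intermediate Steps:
$W{\left(E,q \right)} = 9$
$u{\left(k \right)} = 9$
$o = - \frac{73286}{1431}$ ($o = -4 - \frac{22}{\frac{221}{-166} - \frac{133}{-74}} = -4 - \frac{22}{221 \left(- \frac{1}{166}\right) - - \frac{133}{74}} = -4 - \frac{22}{- \frac{221}{166} + \frac{133}{74}} = -4 - \frac{22}{\frac{1431}{3071}} = -4 - \frac{67562}{1431} = - \frac{73286}{1431} \approx -51.213$)
$\frac{460}{o} + \frac{u{\left(-17 \right)}}{465} = \frac{460}{- \frac{73286}{1431}} + \frac{9}{465} = 460 \left(- \frac{1431}{73286}\right) + 9 \cdot \frac{1}{465} = - \frac{329130}{36643} + \frac{3}{155} = - \frac{50905221}{5679665}$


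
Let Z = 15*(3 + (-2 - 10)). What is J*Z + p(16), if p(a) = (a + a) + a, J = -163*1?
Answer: 22053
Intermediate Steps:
J = -163
Z = -135 (Z = 15*(3 - 12) = 15*(-9) = -135)
p(a) = 3*a (p(a) = 2*a + a = 3*a)
J*Z + p(16) = -163*(-135) + 3*16 = 22005 + 48 = 22053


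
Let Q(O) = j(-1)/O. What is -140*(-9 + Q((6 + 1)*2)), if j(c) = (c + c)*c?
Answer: 1240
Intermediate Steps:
j(c) = 2*c² (j(c) = (2*c)*c = 2*c²)
Q(O) = 2/O (Q(O) = (2*(-1)²)/O = (2*1)/O = 2/O)
-140*(-9 + Q((6 + 1)*2)) = -140*(-9 + 2/(((6 + 1)*2))) = -140*(-9 + 2/((7*2))) = -140*(-9 + 2/14) = -140*(-9 + 2*(1/14)) = -140*(-9 + ⅐) = -140*(-62/7) = 1240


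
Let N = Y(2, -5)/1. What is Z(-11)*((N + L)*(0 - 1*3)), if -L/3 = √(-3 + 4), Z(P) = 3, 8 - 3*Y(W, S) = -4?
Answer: -9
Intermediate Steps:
Y(W, S) = 4 (Y(W, S) = 8/3 - ⅓*(-4) = 8/3 + 4/3 = 4)
L = -3 (L = -3*√(-3 + 4) = -3*√1 = -3*1 = -3)
N = 4 (N = 4/1 = 4*1 = 4)
Z(-11)*((N + L)*(0 - 1*3)) = 3*((4 - 3)*(0 - 1*3)) = 3*(1*(0 - 3)) = 3*(1*(-3)) = 3*(-3) = -9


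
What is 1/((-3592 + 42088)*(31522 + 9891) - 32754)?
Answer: 1/1594202094 ≈ 6.2727e-10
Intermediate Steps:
1/((-3592 + 42088)*(31522 + 9891) - 32754) = 1/(38496*41413 - 32754) = 1/(1594234848 - 32754) = 1/1594202094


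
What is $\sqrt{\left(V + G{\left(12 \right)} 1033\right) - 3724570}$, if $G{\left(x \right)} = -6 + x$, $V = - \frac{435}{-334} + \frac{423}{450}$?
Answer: $\frac{i \sqrt{2592540354246}}{835} \approx 1928.3 i$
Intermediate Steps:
$V = \frac{9362}{4175}$ ($V = \left(-435\right) \left(- \frac{1}{334}\right) + 423 \cdot \frac{1}{450} = \frac{435}{334} + \frac{47}{50} = \frac{9362}{4175} \approx 2.2424$)
$\sqrt{\left(V + G{\left(12 \right)} 1033\right) - 3724570} = \sqrt{\left(\frac{9362}{4175} + \left(-6 + 12\right) 1033\right) - 3724570} = \sqrt{\left(\frac{9362}{4175} + 6 \cdot 1033\right) - 3724570} = \sqrt{\left(\frac{9362}{4175} + 6198\right) - 3724570} = \sqrt{\frac{25886012}{4175} - 3724570} = \sqrt{- \frac{15524193738}{4175}} = \frac{i \sqrt{2592540354246}}{835}$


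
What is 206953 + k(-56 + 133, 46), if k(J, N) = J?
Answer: 207030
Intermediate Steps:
206953 + k(-56 + 133, 46) = 206953 + (-56 + 133) = 206953 + 77 = 207030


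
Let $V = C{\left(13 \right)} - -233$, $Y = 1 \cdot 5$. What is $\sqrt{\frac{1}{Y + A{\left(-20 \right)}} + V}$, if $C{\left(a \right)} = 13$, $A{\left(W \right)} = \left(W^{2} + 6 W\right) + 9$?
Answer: $\frac{5 \sqrt{17358}}{42} \approx 15.684$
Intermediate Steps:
$A{\left(W \right)} = 9 + W^{2} + 6 W$
$Y = 5$
$V = 246$ ($V = 13 - -233 = 13 + 233 = 246$)
$\sqrt{\frac{1}{Y + A{\left(-20 \right)}} + V} = \sqrt{\frac{1}{5 + \left(9 + \left(-20\right)^{2} + 6 \left(-20\right)\right)} + 246} = \sqrt{\frac{1}{5 + \left(9 + 400 - 120\right)} + 246} = \sqrt{\frac{1}{5 + 289} + 246} = \sqrt{\frac{1}{294} + 246} = \sqrt{\frac{72325}{294}} = \frac{5 \sqrt{17358}}{42}$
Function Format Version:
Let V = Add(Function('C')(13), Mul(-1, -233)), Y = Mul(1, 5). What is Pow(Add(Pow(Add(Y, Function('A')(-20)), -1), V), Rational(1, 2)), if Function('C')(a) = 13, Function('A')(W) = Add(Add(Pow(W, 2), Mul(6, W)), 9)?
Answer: Mul(Rational(5, 42), Pow(17358, Rational(1, 2))) ≈ 15.684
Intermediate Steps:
Function('A')(W) = Add(9, Pow(W, 2), Mul(6, W))
Y = 5
V = 246 (V = Add(13, Mul(-1, -233)) = Add(13, 233) = 246)
Pow(Add(Pow(Add(Y, Function('A')(-20)), -1), V), Rational(1, 2)) = Pow(Add(Pow(Add(5, Add(9, Pow(-20, 2), Mul(6, -20))), -1), 246), Rational(1, 2)) = Pow(Add(Pow(Add(5, Add(9, 400, -120)), -1), 246), Rational(1, 2)) = Pow(Add(Pow(Add(5, 289), -1), 246), Rational(1, 2)) = Pow(Add(Pow(294, -1), 246), Rational(1, 2)) = Pow(Add(Rational(1, 294), 246), Rational(1, 2)) = Pow(Rational(72325, 294), Rational(1, 2)) = Mul(Rational(5, 42), Pow(17358, Rational(1, 2)))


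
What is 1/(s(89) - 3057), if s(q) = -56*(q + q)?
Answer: -1/13025 ≈ -7.6775e-5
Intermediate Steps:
s(q) = -112*q
1/(s(89) - 3057) = 1/(-112*89 - 3057) = 1/(-9968 - 3057) = 1/(-13025) = -1/13025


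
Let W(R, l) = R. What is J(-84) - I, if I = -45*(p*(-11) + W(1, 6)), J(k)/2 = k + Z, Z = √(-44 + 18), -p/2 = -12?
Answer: -12003 + 2*I*√26 ≈ -12003.0 + 10.198*I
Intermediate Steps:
p = 24 (p = -2*(-12) = 24)
Z = I*√26 (Z = √(-26) = I*√26 ≈ 5.099*I)
J(k) = 2*k + 2*I*√26 (J(k) = 2*(k + I*√26) = 2*k + 2*I*√26)
I = 11835 (I = -45*(24*(-11) + 1) = -45*(-264 + 1) = -45*(-263) = 11835)
J(-84) - I = (2*(-84) + 2*I*√26) - 1*11835 = (-168 + 2*I*√26) - 11835 = -12003 + 2*I*√26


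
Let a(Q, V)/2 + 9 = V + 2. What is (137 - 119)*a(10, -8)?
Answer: -540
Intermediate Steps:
a(Q, V) = -14 + 2*V (a(Q, V) = -18 + 2*(V + 2) = -18 + 2*(2 + V) = -18 + (4 + 2*V) = -14 + 2*V)
(137 - 119)*a(10, -8) = (137 - 119)*(-14 + 2*(-8)) = 18*(-14 - 16) = 18*(-30) = -540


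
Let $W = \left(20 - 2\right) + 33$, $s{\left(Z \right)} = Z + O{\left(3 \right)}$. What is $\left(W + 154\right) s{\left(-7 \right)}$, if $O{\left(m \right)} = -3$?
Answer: $-2050$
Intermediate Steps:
$s{\left(Z \right)} = -3 + Z$ ($s{\left(Z \right)} = Z - 3 = -3 + Z$)
$W = 51$ ($W = 18 + 33 = 51$)
$\left(W + 154\right) s{\left(-7 \right)} = \left(51 + 154\right) \left(-3 - 7\right) = 205 \left(-10\right) = -2050$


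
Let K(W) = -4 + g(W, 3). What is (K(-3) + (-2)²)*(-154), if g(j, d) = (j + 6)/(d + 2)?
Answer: -462/5 ≈ -92.400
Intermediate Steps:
g(j, d) = (6 + j)/(2 + d)
K(W) = -14/5 + W/5 (K(W) = -4 + (6 + W)/(2 + 3) = -4 + (6 + W)/5 = -4 + (6/5 + W/5) = -14/5 + W/5)
(K(-3) + (-2)²)*(-154) = ((-14/5 + (⅕)*(-3)) + (-2)²)*(-154) = ((-14/5 - ⅗) + 4)*(-154) = (-17/5 + 4)*(-154) = (⅗)*(-154) = -462/5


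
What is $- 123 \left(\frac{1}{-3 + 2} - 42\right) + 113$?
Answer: $5402$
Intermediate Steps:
$- 123 \left(\frac{1}{-3 + 2} - 42\right) + 113 = - 123 \left(\frac{1}{-1} - 42\right) + 113 = - 123 \left(-1 - 42\right) + 113 = \left(-123\right) \left(-43\right) + 113 = 5289 + 113 = 5402$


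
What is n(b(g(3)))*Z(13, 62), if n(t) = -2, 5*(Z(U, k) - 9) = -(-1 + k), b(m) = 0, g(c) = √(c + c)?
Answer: 32/5 ≈ 6.4000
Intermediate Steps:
g(c) = √2*√c (g(c) = √(2*c) = √2*√c)
Z(U, k) = 46/5 - k/5 (Z(U, k) = 9 + (-(-1 + k))/5 = 9 + (1 - k)/5 = 9 + (⅕ - k/5) = 46/5 - k/5)
n(b(g(3)))*Z(13, 62) = -2*(46/5 - ⅕*62) = -2*(46/5 - 62/5) = -2*(-16/5) = 32/5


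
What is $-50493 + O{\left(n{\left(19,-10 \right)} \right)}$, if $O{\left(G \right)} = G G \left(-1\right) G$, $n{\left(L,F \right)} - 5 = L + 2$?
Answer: $-68069$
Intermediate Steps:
$n{\left(L,F \right)} = 7 + L$ ($n{\left(L,F \right)} = 5 + \left(L + 2\right) = 5 + \left(2 + L\right) = 7 + L$)
$O{\left(G \right)} = - G^{3}$ ($O{\left(G \right)} = G^{2} \left(-1\right) G = - G^{2} G = - G^{3}$)
$-50493 + O{\left(n{\left(19,-10 \right)} \right)} = -50493 - \left(7 + 19\right)^{3} = -50493 - 26^{3} = -50493 - 17576 = -68069$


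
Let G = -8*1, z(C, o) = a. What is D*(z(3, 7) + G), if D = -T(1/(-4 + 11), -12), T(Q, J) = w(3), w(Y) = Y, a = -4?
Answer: 36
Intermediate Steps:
z(C, o) = -4
G = -8
T(Q, J) = 3
D = -3 (D = -1*3 = -3)
D*(z(3, 7) + G) = -3*(-4 - 8) = -3*(-12) = 36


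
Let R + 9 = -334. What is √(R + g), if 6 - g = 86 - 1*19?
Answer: 2*I*√101 ≈ 20.1*I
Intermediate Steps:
R = -343 (R = -9 - 334 = -343)
g = -61 (g = 6 - (86 - 1*19) = 6 - (86 - 19) = 6 - 1*67 = 6 - 67 = -61)
√(R + g) = √(-343 - 61) = √(-404) = 2*I*√101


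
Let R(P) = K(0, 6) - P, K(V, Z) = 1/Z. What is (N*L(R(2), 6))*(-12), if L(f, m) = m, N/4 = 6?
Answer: -1728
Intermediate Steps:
N = 24 (N = 4*6 = 24)
R(P) = ⅙ - P (R(P) = 1/6 - P = ⅙ - P)
(N*L(R(2), 6))*(-12) = (24*6)*(-12) = 144*(-12) = -1728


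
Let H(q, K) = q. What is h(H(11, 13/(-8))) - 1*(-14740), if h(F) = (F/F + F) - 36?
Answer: 14716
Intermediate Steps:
h(F) = -35 + F (h(F) = (1 + F) - 36 = -35 + F)
h(H(11, 13/(-8))) - 1*(-14740) = (-35 + 11) - 1*(-14740) = -24 + 14740 = 14716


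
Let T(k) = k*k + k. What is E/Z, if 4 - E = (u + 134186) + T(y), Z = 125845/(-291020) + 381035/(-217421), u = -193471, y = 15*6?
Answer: -215548729500172/9216676763 ≈ -23387.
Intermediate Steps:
y = 90
T(k) = k + k² (T(k) = k² + k = k + k²)
Z = -27650030289/12654771884 (Z = 125845*(-1/291020) + 381035*(-1/217421) = -25169/58204 - 381035/217421 = -27650030289/12654771884 ≈ -2.1849)
E = 51099 (E = 4 - ((-193471 + 134186) + 90*(1 + 90)) = 4 - (-59285 + 90*91) = 4 - (-59285 + 8190) = 4 - 1*(-51095) = 4 + 51095 = 51099)
E/Z = 51099/(-27650030289/12654771884) = 51099*(-12654771884/27650030289) = -215548729500172/9216676763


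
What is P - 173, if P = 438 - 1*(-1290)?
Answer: 1555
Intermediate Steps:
P = 1728 (P = 438 + 1290 = 1728)
P - 173 = 1728 - 173 = 1555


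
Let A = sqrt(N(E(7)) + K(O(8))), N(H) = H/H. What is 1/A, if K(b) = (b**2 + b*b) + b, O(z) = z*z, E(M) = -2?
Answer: sqrt(8257)/8257 ≈ 0.011005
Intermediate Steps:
O(z) = z**2
N(H) = 1
K(b) = b + 2*b**2 (K(b) = (b**2 + b**2) + b = 2*b**2 + b = b + 2*b**2)
A = sqrt(8257) (A = sqrt(1 + 8**2*(1 + 2*8**2)) = sqrt(1 + 64*(1 + 2*64)) = sqrt(1 + 64*(1 + 128)) = sqrt(1 + 64*129) = sqrt(1 + 8256) = sqrt(8257) ≈ 90.868)
1/A = 1/(sqrt(8257)) = sqrt(8257)/8257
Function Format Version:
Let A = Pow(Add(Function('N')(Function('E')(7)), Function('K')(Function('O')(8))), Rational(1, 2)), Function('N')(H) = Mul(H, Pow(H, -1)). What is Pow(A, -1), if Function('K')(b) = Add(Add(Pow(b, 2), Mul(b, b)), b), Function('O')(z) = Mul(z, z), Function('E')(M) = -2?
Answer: Mul(Rational(1, 8257), Pow(8257, Rational(1, 2))) ≈ 0.011005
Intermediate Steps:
Function('O')(z) = Pow(z, 2)
Function('N')(H) = 1
Function('K')(b) = Add(b, Mul(2, Pow(b, 2))) (Function('K')(b) = Add(Add(Pow(b, 2), Pow(b, 2)), b) = Add(Mul(2, Pow(b, 2)), b) = Add(b, Mul(2, Pow(b, 2))))
A = Pow(8257, Rational(1, 2)) (A = Pow(Add(1, Mul(Pow(8, 2), Add(1, Mul(2, Pow(8, 2))))), Rational(1, 2)) = Pow(Add(1, Mul(64, Add(1, Mul(2, 64)))), Rational(1, 2)) = Pow(Add(1, Mul(64, Add(1, 128))), Rational(1, 2)) = Pow(Add(1, Mul(64, 129)), Rational(1, 2)) = Pow(Add(1, 8256), Rational(1, 2)) = Pow(8257, Rational(1, 2)) ≈ 90.868)
Pow(A, -1) = Pow(Pow(8257, Rational(1, 2)), -1) = Mul(Rational(1, 8257), Pow(8257, Rational(1, 2)))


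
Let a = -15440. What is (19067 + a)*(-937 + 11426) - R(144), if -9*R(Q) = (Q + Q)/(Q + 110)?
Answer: 4831537597/127 ≈ 3.8044e+7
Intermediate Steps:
R(Q) = -2*Q/(9*(110 + Q)) (R(Q) = -(Q + Q)/(9*(Q + 110)) = -2*Q/(9*(110 + Q)))
(19067 + a)*(-937 + 11426) - R(144) = (19067 - 15440)*(-937 + 11426) - (-2)*144/(990 + 9*144) = 3627*10489 - (-2)*144/(990 + 1296) = 38043603 - (-2)*144/2286 = 38043603 - 1*(-16/127) = 38043603 + 16/127 = 4831537597/127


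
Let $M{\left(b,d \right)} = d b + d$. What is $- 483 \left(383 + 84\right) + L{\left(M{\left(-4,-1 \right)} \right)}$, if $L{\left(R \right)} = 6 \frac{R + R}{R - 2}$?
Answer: $-225525$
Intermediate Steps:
$M{\left(b,d \right)} = d + b d$ ($M{\left(b,d \right)} = b d + d = d + b d$)
$L{\left(R \right)} = \frac{12 R}{-2 + R}$ ($L{\left(R \right)} = 6 \frac{2 R}{-2 + R} = \frac{12 R}{-2 + R}$)
$- 483 \left(383 + 84\right) + L{\left(M{\left(-4,-1 \right)} \right)} = - 483 \left(383 + 84\right) + \frac{12 \left(- (1 - 4)\right)}{-2 - \left(1 - 4\right)} = \left(-483\right) 467 + \frac{12 \left(\left(-1\right) \left(-3\right)\right)}{-2 - -3} = -225561 + 12 \cdot 3 \frac{1}{-2 + 3} = -225561 + 12 \cdot 3 \cdot 1^{-1} = -225561 + 12 \cdot 3 \cdot 1 = -225561 + 36 = -225525$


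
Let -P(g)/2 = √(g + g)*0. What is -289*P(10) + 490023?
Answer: 490023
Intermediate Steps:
P(g) = 0 (P(g) = -2*√(g + g)*0 = -2*√(2*g)*0 = -2*√2*√g*0 = -2*0 = 0)
-289*P(10) + 490023 = -289*0 + 490023 = 0 + 490023 = 490023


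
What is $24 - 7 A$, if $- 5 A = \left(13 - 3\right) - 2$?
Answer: $\frac{176}{5} \approx 35.2$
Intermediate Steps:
$A = - \frac{8}{5}$ ($A = - \frac{\left(13 - 3\right) - 2}{5} = - \frac{10 - 2}{5} = \left(- \frac{1}{5}\right) 8 = - \frac{8}{5} \approx -1.6$)
$24 - 7 A = 24 - - \frac{56}{5} = 24 + \frac{56}{5} = \frac{176}{5}$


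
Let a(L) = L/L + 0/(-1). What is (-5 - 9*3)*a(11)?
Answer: -32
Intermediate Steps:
a(L) = 1 (a(L) = 1 + 0*(-1) = 1 + 0 = 1)
(-5 - 9*3)*a(11) = (-5 - 9*3)*1 = (-5 - 27)*1 = -32*1 = -32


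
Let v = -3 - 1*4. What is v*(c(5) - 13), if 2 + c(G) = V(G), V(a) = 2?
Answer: 91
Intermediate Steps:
c(G) = 0 (c(G) = -2 + 2 = 0)
v = -7 (v = -3 - 4 = -7)
v*(c(5) - 13) = -7*(0 - 13) = -7*(-13) = 91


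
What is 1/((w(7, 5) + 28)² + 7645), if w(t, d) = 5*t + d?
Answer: 1/12269 ≈ 8.1506e-5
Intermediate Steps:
w(t, d) = d + 5*t
1/((w(7, 5) + 28)² + 7645) = 1/(((5 + 5*7) + 28)² + 7645) = 1/(((5 + 35) + 28)² + 7645) = 1/((40 + 28)² + 7645) = 1/(68² + 7645) = 1/(4624 + 7645) = 1/12269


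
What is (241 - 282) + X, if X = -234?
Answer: -275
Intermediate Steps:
(241 - 282) + X = (241 - 282) - 234 = -41 - 234 = -275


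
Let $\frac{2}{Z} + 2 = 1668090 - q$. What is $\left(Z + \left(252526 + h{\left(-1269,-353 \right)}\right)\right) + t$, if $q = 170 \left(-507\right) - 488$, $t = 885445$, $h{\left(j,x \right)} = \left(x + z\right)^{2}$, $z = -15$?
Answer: $\frac{1117255125286}{877383} \approx 1.2734 \cdot 10^{6}$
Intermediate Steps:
$h{\left(j,x \right)} = \left(-15 + x\right)^{2}$ ($h{\left(j,x \right)} = \left(x - 15\right)^{2} = \left(-15 + x\right)^{2}$)
$q = -86678$ ($q = -86190 - 488 = -86678$)
$Z = \frac{1}{877383}$ ($Z = \frac{2}{-2 + \left(1668090 - -86678\right)} = \frac{2}{-2 + \left(1668090 + 86678\right)} = \frac{2}{-2 + 1754768} = \frac{2}{1754766} = 2 \cdot \frac{1}{1754766} = \frac{1}{877383} \approx 1.1398 \cdot 10^{-6}$)
$\left(Z + \left(252526 + h{\left(-1269,-353 \right)}\right)\right) + t = \left(\frac{1}{877383} + \left(252526 + \left(-15 - 353\right)^{2}\right)\right) + 885445 = \left(\frac{1}{877383} + \left(252526 + \left(-368\right)^{2}\right)\right) + 885445 = \left(\frac{1}{877383} + \left(252526 + 135424\right)\right) + 885445 = \left(\frac{1}{877383} + 387950\right) + 885445 = \frac{340380734851}{877383} + 885445 = \frac{1117255125286}{877383}$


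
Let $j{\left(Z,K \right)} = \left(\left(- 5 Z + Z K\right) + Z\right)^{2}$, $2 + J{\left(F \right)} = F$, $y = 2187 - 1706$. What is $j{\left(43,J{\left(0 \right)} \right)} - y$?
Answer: $66083$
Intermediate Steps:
$y = 481$ ($y = 2187 - 1706 = 481$)
$J{\left(F \right)} = -2 + F$
$j{\left(Z,K \right)} = \left(- 4 Z + K Z\right)^{2}$ ($j{\left(Z,K \right)} = \left(\left(- 5 Z + K Z\right) + Z\right)^{2} = \left(- 4 Z + K Z\right)^{2}$)
$j{\left(43,J{\left(0 \right)} \right)} - y = 43^{2} \left(-4 + \left(-2 + 0\right)\right)^{2} - 481 = 1849 \left(-4 - 2\right)^{2} - 481 = 1849 \left(-6\right)^{2} - 481 = 1849 \cdot 36 - 481 = 66564 - 481 = 66083$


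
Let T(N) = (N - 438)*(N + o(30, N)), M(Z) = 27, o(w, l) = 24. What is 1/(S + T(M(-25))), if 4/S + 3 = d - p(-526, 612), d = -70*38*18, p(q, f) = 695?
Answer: -24289/509121731 ≈ -4.7708e-5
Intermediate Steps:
T(N) = (-438 + N)*(24 + N) (T(N) = (N - 438)*(N + 24) = (-438 + N)*(24 + N))
d = -47880 (d = -2660*18 = -47880)
S = -2/24289 (S = 4/(-3 + (-47880 - 1*695)) = 4/(-3 + (-47880 - 695)) = 4/(-3 - 48575) = 4/(-48578) = 4*(-1/48578) = -2/24289 ≈ -8.2342e-5)
1/(S + T(M(-25))) = 1/(-2/24289 + (-10512 + 27² - 414*27)) = 1/(-2/24289 + (-10512 + 729 - 11178)) = 1/(-2/24289 - 20961) = 1/(-509121731/24289) = -24289/509121731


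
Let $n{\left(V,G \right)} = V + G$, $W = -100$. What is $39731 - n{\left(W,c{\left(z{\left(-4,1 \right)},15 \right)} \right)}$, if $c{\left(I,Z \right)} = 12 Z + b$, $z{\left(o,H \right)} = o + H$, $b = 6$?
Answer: $39645$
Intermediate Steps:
$z{\left(o,H \right)} = H + o$
$c{\left(I,Z \right)} = 6 + 12 Z$ ($c{\left(I,Z \right)} = 12 Z + 6 = 6 + 12 Z$)
$n{\left(V,G \right)} = G + V$
$39731 - n{\left(W,c{\left(z{\left(-4,1 \right)},15 \right)} \right)} = 39731 - \left(\left(6 + 12 \cdot 15\right) - 100\right) = 39731 - \left(\left(6 + 180\right) - 100\right) = 39731 - \left(186 - 100\right) = 39731 - 86 = 39645$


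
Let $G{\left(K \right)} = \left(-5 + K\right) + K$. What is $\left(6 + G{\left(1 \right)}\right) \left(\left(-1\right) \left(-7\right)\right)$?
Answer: $21$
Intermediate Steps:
$G{\left(K \right)} = -5 + 2 K$
$\left(6 + G{\left(1 \right)}\right) \left(\left(-1\right) \left(-7\right)\right) = \left(6 + \left(-5 + 2 \cdot 1\right)\right) \left(\left(-1\right) \left(-7\right)\right) = \left(6 + \left(-5 + 2\right)\right) 7 = \left(6 - 3\right) 7 = 3 \cdot 7 = 21$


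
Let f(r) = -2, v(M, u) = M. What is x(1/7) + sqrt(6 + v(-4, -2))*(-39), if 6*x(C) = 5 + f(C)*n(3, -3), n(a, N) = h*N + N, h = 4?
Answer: 35/6 - 39*sqrt(2) ≈ -49.321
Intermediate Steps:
n(a, N) = 5*N (n(a, N) = 4*N + N = 5*N)
x(C) = 35/6 (x(C) = (5 - 10*(-3))/6 = (5 - 2*(-15))/6 = (5 + 30)/6 = (1/6)*35 = 35/6)
x(1/7) + sqrt(6 + v(-4, -2))*(-39) = 35/6 + sqrt(6 - 4)*(-39) = 35/6 + sqrt(2)*(-39) = 35/6 - 39*sqrt(2)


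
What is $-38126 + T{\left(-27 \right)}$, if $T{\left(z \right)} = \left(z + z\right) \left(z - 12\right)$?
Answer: $-36020$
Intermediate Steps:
$T{\left(z \right)} = 2 z \left(-12 + z\right)$
$-38126 + T{\left(-27 \right)} = -38126 + 2 \left(-27\right) \left(-12 - 27\right) = -38126 + 2 \left(-27\right) \left(-39\right) = -38126 + 2106 = -36020$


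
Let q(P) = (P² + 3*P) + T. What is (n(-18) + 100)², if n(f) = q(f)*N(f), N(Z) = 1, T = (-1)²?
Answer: 137641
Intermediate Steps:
T = 1
q(P) = 1 + P² + 3*P (q(P) = (P² + 3*P) + 1 = 1 + P² + 3*P)
n(f) = 1 + f² + 3*f (n(f) = (1 + f² + 3*f)*1 = 1 + f² + 3*f)
(n(-18) + 100)² = ((1 + (-18)² + 3*(-18)) + 100)² = ((1 + 324 - 54) + 100)² = (271 + 100)² = 371² = 137641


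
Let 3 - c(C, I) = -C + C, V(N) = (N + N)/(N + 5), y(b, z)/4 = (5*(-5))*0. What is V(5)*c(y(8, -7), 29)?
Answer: 3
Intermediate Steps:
y(b, z) = 0 (y(b, z) = 4*((5*(-5))*0) = 4*(-25*0) = 4*0 = 0)
V(N) = 2*N/(5 + N) (V(N) = (2*N)/(5 + N) = 2*N/(5 + N))
c(C, I) = 3 (c(C, I) = 3 - (-C + C) = 3 - 1*0 = 3 + 0 = 3)
V(5)*c(y(8, -7), 29) = (2*5/(5 + 5))*3 = (2*5/10)*3 = (2*5*(⅒))*3 = 1*3 = 3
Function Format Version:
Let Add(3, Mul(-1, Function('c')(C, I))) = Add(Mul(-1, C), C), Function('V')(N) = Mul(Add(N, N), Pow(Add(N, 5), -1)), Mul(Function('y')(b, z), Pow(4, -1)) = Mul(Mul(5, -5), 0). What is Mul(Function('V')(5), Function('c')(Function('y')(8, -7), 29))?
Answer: 3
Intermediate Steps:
Function('y')(b, z) = 0 (Function('y')(b, z) = Mul(4, Mul(Mul(5, -5), 0)) = Mul(4, Mul(-25, 0)) = Mul(4, 0) = 0)
Function('V')(N) = Mul(2, N, Pow(Add(5, N), -1)) (Function('V')(N) = Mul(Mul(2, N), Pow(Add(5, N), -1)) = Mul(2, N, Pow(Add(5, N), -1)))
Function('c')(C, I) = 3 (Function('c')(C, I) = Add(3, Mul(-1, Add(Mul(-1, C), C))) = Add(3, Mul(-1, 0)) = Add(3, 0) = 3)
Mul(Function('V')(5), Function('c')(Function('y')(8, -7), 29)) = Mul(Mul(2, 5, Pow(Add(5, 5), -1)), 3) = Mul(Mul(2, 5, Pow(10, -1)), 3) = Mul(Mul(2, 5, Rational(1, 10)), 3) = Mul(1, 3) = 3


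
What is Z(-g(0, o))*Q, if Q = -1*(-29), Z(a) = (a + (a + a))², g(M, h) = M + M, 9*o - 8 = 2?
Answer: 0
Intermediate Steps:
o = 10/9 (o = 8/9 + (⅑)*2 = 8/9 + 2/9 = 10/9 ≈ 1.1111)
g(M, h) = 2*M
Z(a) = 9*a² (Z(a) = (a + 2*a)² = (3*a)² = 9*a²)
Q = 29
Z(-g(0, o))*Q = (9*(-2*0)²)*29 = (9*(-1*0)²)*29 = (9*0²)*29 = (9*0)*29 = 0*29 = 0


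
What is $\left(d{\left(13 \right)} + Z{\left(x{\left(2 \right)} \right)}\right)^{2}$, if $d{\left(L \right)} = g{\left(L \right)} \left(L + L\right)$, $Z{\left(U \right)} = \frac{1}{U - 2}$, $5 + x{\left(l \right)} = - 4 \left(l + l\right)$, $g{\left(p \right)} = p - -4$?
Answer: $\frac{103327225}{529} \approx 1.9533 \cdot 10^{5}$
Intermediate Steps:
$g{\left(p \right)} = 4 + p$ ($g{\left(p \right)} = p + 4 = 4 + p$)
$x{\left(l \right)} = -5 - 8 l$ ($x{\left(l \right)} = -5 - 4 \left(l + l\right) = -5 - 4 \cdot 2 l = -5 - 8 l$)
$Z{\left(U \right)} = \frac{1}{-2 + U}$
$d{\left(L \right)} = 2 L \left(4 + L\right)$ ($d{\left(L \right)} = \left(4 + L\right) \left(L + L\right) = \left(4 + L\right) 2 L = 2 L \left(4 + L\right)$)
$\left(d{\left(13 \right)} + Z{\left(x{\left(2 \right)} \right)}\right)^{2} = \left(2 \cdot 13 \left(4 + 13\right) + \frac{1}{-2 - 21}\right)^{2} = \left(2 \cdot 13 \cdot 17 + \frac{1}{-2 - 21}\right)^{2} = \left(442 + \frac{1}{-2 - 21}\right)^{2} = \left(442 + \frac{1}{-23}\right)^{2} = \left(442 - \frac{1}{23}\right)^{2} = \left(\frac{10165}{23}\right)^{2} = \frac{103327225}{529}$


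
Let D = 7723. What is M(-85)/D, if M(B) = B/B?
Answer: 1/7723 ≈ 0.00012948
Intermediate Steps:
M(B) = 1
M(-85)/D = 1/7723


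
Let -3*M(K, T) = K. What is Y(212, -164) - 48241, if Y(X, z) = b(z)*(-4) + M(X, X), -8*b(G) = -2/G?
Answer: -23769337/492 ≈ -48312.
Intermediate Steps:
b(G) = 1/(4*G) (b(G) = -(-1)/(4*G) = 1/(4*G))
M(K, T) = -K/3
Y(X, z) = -1/z - X/3 (Y(X, z) = (1/(4*z))*(-4) - X/3 = -1/z - X/3)
Y(212, -164) - 48241 = (-1/(-164) - ⅓*212) - 48241 = (-1*(-1/164) - 212/3) - 48241 = (1/164 - 212/3) - 48241 = -34765/492 - 48241 = -23769337/492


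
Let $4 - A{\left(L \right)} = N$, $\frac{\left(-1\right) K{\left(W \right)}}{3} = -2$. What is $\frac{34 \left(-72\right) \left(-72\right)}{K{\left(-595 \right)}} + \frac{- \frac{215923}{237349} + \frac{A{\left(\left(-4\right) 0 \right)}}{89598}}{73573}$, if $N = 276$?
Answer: $\frac{22980890349286903307}{782301550891623} \approx 29376.0$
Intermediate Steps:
$K{\left(W \right)} = 6$ ($K{\left(W \right)} = \left(-3\right) \left(-2\right) = 6$)
$A{\left(L \right)} = -272$ ($A{\left(L \right)} = 4 - 276 = -272$)
$\frac{34 \left(-72\right) \left(-72\right)}{K{\left(-595 \right)}} + \frac{- \frac{215923}{237349} + \frac{A{\left(\left(-4\right) 0 \right)}}{89598}}{73573} = \frac{34 \left(-72\right) \left(-72\right)}{6} + \frac{- \frac{215923}{237349} - \frac{272}{89598}}{73573} = \left(-2448\right) \left(-72\right) \frac{1}{6} + \left(\left(-215923\right) \frac{1}{237349} - \frac{136}{44799}\right) \frac{1}{73573} = 176256 \cdot \frac{1}{6} + \left(- \frac{215923}{237349} - \frac{136}{44799}\right) \frac{1}{73573} = 29376 - \frac{9705413941}{782301550891623} = \frac{22980890349286903307}{782301550891623}$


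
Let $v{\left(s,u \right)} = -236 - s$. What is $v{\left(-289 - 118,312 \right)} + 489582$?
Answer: $489753$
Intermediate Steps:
$v{\left(-289 - 118,312 \right)} + 489582 = \left(-236 - \left(-289 - 118\right)\right) + 489582 = \left(-236 - -407\right) + 489582 = \left(-236 + 407\right) + 489582 = 171 + 489582 = 489753$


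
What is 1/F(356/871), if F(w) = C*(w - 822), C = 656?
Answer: -871/469437536 ≈ -1.8554e-6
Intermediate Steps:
F(w) = -539232 + 656*w (F(w) = 656*(w - 822) = 656*(-822 + w) = -539232 + 656*w)
1/F(356/871) = 1/(-539232 + 656*(356/871)) = 1/(-539232 + 233536/871) = 1/(-469437536/871) = -871/469437536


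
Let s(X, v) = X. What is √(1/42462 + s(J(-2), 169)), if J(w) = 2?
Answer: 5*√16027046/14154 ≈ 1.4142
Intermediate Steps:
√(1/42462 + s(J(-2), 169)) = √(1/42462 + 2) = √(84925/42462) = 5*√16027046/14154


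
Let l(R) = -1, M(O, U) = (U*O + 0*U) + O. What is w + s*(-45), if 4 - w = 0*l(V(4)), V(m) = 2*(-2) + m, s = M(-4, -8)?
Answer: -1256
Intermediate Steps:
M(O, U) = O + O*U (M(O, U) = (O*U + 0) + O = O*U + O = O + O*U)
s = 28 (s = -4*(1 - 8) = -4*(-7) = 28)
V(m) = -4 + m
w = 4 (w = 4 - 0*(-1) = 4 - 1*0 = 4 + 0 = 4)
w + s*(-45) = 4 + 28*(-45) = 4 - 1260 = -1256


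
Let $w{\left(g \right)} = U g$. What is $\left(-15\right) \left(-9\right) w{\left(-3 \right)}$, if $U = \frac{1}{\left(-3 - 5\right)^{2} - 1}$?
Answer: $- \frac{45}{7} \approx -6.4286$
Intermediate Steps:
$U = \frac{1}{63}$ ($U = \frac{1}{\left(-8\right)^{2} - 1} = \frac{1}{64 - 1} = \frac{1}{63} \approx 0.015873$)
$w{\left(g \right)} = \frac{g}{63}$
$\left(-15\right) \left(-9\right) w{\left(-3 \right)} = \left(-15\right) \left(-9\right) \frac{1}{63} \left(-3\right) = 135 \left(- \frac{1}{21}\right) = - \frac{45}{7}$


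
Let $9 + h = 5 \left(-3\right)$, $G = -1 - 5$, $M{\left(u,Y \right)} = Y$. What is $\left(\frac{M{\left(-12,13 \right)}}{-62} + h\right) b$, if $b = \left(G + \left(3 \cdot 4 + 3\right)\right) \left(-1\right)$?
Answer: $\frac{13509}{62} \approx 217.89$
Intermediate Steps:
$G = -6$
$h = -24$ ($h = -9 + 5 \left(-3\right) = -9 - 15 = -24$)
$b = -9$ ($b = \left(-6 + \left(3 \cdot 4 + 3\right)\right) \left(-1\right) = \left(-6 + \left(12 + 3\right)\right) \left(-1\right) = \left(-6 + 15\right) \left(-1\right) = 9 \left(-1\right) = -9$)
$\left(\frac{M{\left(-12,13 \right)}}{-62} + h\right) b = \left(\frac{13}{-62} - 24\right) \left(-9\right) = \left(13 \left(- \frac{1}{62}\right) - 24\right) \left(-9\right) = \left(- \frac{13}{62} - 24\right) \left(-9\right) = \left(- \frac{1501}{62}\right) \left(-9\right) = \frac{13509}{62}$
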